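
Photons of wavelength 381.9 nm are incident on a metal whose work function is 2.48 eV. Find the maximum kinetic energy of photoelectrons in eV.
0.7665 eV

Using Einstein's photoelectric equation: KE_max = hf - φ = hc/λ - φ

First, calculate the photon energy:
E_photon = hc/λ = (6.626×10⁻³⁴ J·s)(3×10⁸ m/s) / (381.9×10⁻⁹ m)
E_photon = 3.2465 eV

Then, the maximum kinetic energy:
KE_max = E_photon - φ = 3.2465 eV - 2.48 eV = 0.7665 eV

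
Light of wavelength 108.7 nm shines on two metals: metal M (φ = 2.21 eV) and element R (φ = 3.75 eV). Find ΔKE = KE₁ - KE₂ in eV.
1.5400 eV

Using KE_max = hc/λ - φ for each metal:

Photon energy: E = hc/λ = 11.4061 eV

For metal M (φ₁ = 2.21 eV):
KE₁ = E - φ₁ = 11.4061 - 2.21 = 9.1961 eV

For element R (φ₂ = 3.75 eV):
KE₂ = E - φ₂ = 11.4061 - 3.75 = 7.6561 eV

Difference:
ΔKE = KE₁ - KE₂ = 9.1961 - 7.6561 = 1.5400 eV

Note: The difference equals the difference in work functions: 3.75 - 2.21 = 1.54 eV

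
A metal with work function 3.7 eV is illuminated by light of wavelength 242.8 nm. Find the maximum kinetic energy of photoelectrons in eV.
1.4064 eV

Using Einstein's photoelectric equation: KE_max = hf - φ = hc/λ - φ

First, calculate the photon energy:
E_photon = hc/λ = (6.626×10⁻³⁴ J·s)(3×10⁸ m/s) / (242.8×10⁻⁹ m)
E_photon = 5.1064 eV

Then, the maximum kinetic energy:
KE_max = E_photon - φ = 5.1064 eV - 3.7 eV = 1.4064 eV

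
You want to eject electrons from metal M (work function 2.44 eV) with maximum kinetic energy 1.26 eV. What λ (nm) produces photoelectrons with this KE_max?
335.09 nm

From Einstein's equation: KE_max = hc/λ - φ

Rearranging for λ:
hc/λ = KE_max + φ
λ = hc/(KE_max + φ)

Required photon energy:
E_photon = KE_max + φ = 1.26 + 2.44 = 3.70 eV

Required wavelength:
λ = hc/E_photon = (6.626×10⁻³⁴)(3×10⁸) / (3.70 × 1.602×10⁻¹⁹)
λ = 335.09 nm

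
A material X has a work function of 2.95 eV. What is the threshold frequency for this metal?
7.1331e+14 Hz

The threshold frequency is when the photon energy equals the work function:
hf₀ = φ

Solving for f₀:
f₀ = φ/h = (2.95 eV × 1.602×10⁻¹⁹ J/eV) / (6.626×10⁻³⁴ J·s)
f₀ = 7.1331e+14 Hz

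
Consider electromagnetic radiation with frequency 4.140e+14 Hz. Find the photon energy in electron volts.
1.7122 eV

Using E = hf:

E = hf = (6.626×10⁻³⁴ J·s)(4.140e+14 Hz)
E = 1.7122 eV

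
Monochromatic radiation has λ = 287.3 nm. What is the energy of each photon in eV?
4.3155 eV

Using E = hf = hc/λ:

E = hc/λ = (6.626×10⁻³⁴ J·s)(3×10⁸ m/s) / (287.3×10⁻⁹ m)
E = 4.3155 eV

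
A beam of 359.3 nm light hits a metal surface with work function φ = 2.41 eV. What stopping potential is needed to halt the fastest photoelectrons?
1.0407 V

The stopping potential V_s satisfies: eV_s = KE_max

First, find KE_max using Einstein's equation:
E_photon = hc/λ = 3.4507 eV
KE_max = E_photon - φ = 3.4507 - 2.41 = 1.0407 eV

Since eV_s = KE_max:
V_s = KE_max/e = 1.0407 V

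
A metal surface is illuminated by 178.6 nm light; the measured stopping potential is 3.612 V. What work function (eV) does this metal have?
3.33 eV

The stopping potential gives the maximum kinetic energy: KE_max = eV_s = 3.612 eV

From Einstein's photoelectric equation: KE_max = hc/λ - φ
Rearranging: φ = hc/λ - KE_max

Calculate photon energy:
E_photon = hc/λ = (6.626×10⁻³⁴ J·s)(3×10⁸ m/s) / (178.6×10⁻⁹ m) = 6.9420 eV

Therefore:
φ = 6.9420 - 3.612 = 3.33 eV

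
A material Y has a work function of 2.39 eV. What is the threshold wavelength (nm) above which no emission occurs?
518.76 nm

The threshold wavelength is when the photon energy equals the work function:
hc/λ₀ = φ

Solving for λ₀:
λ₀ = hc/φ = (6.626×10⁻³⁴ J·s)(3×10⁸ m/s) / (2.39 eV × 1.602×10⁻¹⁹ J/eV)
λ₀ = 518.76 nm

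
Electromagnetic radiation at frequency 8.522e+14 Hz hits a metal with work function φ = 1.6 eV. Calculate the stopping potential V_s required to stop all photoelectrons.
1.9244 V

The stopping potential V_s satisfies: eV_s = KE_max

First, find KE_max using Einstein's equation:
E_photon = hf = (6.626×10⁻³⁴ J·s)(8.522e+14 Hz) = 3.5244 eV
KE_max = E_photon - φ = 3.5244 - 1.6 = 1.9244 eV

Since eV_s = KE_max:
V_s = KE_max/e = 1.9244 V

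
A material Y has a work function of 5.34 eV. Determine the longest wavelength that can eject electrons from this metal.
232.18 nm

The threshold wavelength is when the photon energy equals the work function:
hc/λ₀ = φ

Solving for λ₀:
λ₀ = hc/φ = (6.626×10⁻³⁴ J·s)(3×10⁸ m/s) / (5.34 eV × 1.602×10⁻¹⁹ J/eV)
λ₀ = 232.18 nm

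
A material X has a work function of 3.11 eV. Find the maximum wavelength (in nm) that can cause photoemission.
398.66 nm

The threshold wavelength is when the photon energy equals the work function:
hc/λ₀ = φ

Solving for λ₀:
λ₀ = hc/φ = (6.626×10⁻³⁴ J·s)(3×10⁸ m/s) / (3.11 eV × 1.602×10⁻¹⁹ J/eV)
λ₀ = 398.66 nm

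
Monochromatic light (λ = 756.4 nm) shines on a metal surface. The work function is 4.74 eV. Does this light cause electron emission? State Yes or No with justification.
No

For photoemission, the photon energy must exceed the work function.

Photon energy: E = hc/λ = 1.6391 eV
Work function: φ = 4.74 eV

Since E_photon (1.6391 eV) < φ (4.74 eV), photoemission will NOT occur.
The threshold wavelength is λ₀ = hc/φ = 261.6 nm.
Since 756.4 nm > 261.6 nm, the photons lack sufficient energy.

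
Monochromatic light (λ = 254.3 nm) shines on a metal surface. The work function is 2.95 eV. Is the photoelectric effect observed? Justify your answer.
Yes

For photoemission, the photon energy must exceed the work function.

Photon energy: E = hc/λ = 4.8755 eV
Work function: φ = 2.95 eV

Since E_photon (4.8755 eV) > φ (2.95 eV), photoemission WILL occur.
The threshold wavelength is λ₀ = hc/φ = 420.3 nm.
Since 254.3 nm < 420.3 nm, the light has sufficient energy.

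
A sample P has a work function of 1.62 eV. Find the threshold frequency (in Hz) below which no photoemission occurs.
3.9171e+14 Hz

The threshold frequency is when the photon energy equals the work function:
hf₀ = φ

Solving for f₀:
f₀ = φ/h = (1.62 eV × 1.602×10⁻¹⁹ J/eV) / (6.626×10⁻³⁴ J·s)
f₀ = 3.9171e+14 Hz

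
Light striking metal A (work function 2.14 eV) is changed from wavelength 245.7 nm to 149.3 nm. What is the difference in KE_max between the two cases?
3.2582 eV

Using Einstein's equation: KE_max = hc/λ - φ

For λ₁ = 245.7 nm:
KE₁ = hc/λ₁ - φ = 5.0462 - 2.14 = 2.9062 eV

For λ₂ = 149.3 nm:
KE₂ = hc/λ₂ - φ = 8.3044 - 2.14 = 6.1644 eV

Change in KE:
ΔKE = KE₂ - KE₁ = 6.1644 - 2.9062 = 3.2582 eV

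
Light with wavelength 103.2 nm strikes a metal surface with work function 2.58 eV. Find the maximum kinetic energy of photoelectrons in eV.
9.4340 eV

Using Einstein's photoelectric equation: KE_max = hf - φ = hc/λ - φ

First, calculate the photon energy:
E_photon = hc/λ = (6.626×10⁻³⁴ J·s)(3×10⁸ m/s) / (103.2×10⁻⁹ m)
E_photon = 12.0140 eV

Then, the maximum kinetic energy:
KE_max = E_photon - φ = 12.0140 eV - 2.58 eV = 9.4340 eV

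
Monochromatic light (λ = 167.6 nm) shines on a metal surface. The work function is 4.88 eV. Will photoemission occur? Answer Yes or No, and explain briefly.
Yes

For photoemission, the photon energy must exceed the work function.

Photon energy: E = hc/λ = 7.3976 eV
Work function: φ = 4.88 eV

Since E_photon (7.3976 eV) > φ (4.88 eV), photoemission WILL occur.
The threshold wavelength is λ₀ = hc/φ = 254.1 nm.
Since 167.6 nm < 254.1 nm, the light has sufficient energy.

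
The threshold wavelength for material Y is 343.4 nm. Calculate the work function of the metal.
3.61 eV

At the threshold wavelength, photon energy equals work function:
φ = hc/λ₀

Calculating:
φ = (6.626×10⁻³⁴ J·s)(3×10⁸ m/s) / (343.4×10⁻⁹ m)
φ = 3.61 eV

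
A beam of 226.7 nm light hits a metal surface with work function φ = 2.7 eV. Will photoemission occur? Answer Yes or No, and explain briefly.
Yes

For photoemission, the photon energy must exceed the work function.

Photon energy: E = hc/λ = 5.4691 eV
Work function: φ = 2.7 eV

Since E_photon (5.4691 eV) > φ (2.7 eV), photoemission WILL occur.
The threshold wavelength is λ₀ = hc/φ = 459.2 nm.
Since 226.7 nm < 459.2 nm, the light has sufficient energy.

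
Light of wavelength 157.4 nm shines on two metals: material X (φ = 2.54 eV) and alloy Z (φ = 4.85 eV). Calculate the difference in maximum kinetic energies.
2.3100 eV

Using KE_max = hc/λ - φ for each metal:

Photon energy: E = hc/λ = 7.8770 eV

For material X (φ₁ = 2.54 eV):
KE₁ = E - φ₁ = 7.8770 - 2.54 = 5.3370 eV

For alloy Z (φ₂ = 4.85 eV):
KE₂ = E - φ₂ = 7.8770 - 4.85 = 3.0270 eV

Difference:
ΔKE = KE₁ - KE₂ = 5.3370 - 3.0270 = 2.3100 eV

Note: The difference equals the difference in work functions: 4.85 - 2.54 = 2.31 eV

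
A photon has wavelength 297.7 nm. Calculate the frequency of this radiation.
1.0070e+15 Hz

Using the wave equation: c = fλ

Solving for frequency:
f = c/λ = (3×10⁸ m/s) / (297.7×10⁻⁹ m)
f = 1.0070e+15 Hz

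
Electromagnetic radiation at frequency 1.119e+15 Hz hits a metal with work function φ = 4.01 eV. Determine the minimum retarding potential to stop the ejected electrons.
0.6178 V

The stopping potential V_s satisfies: eV_s = KE_max

First, find KE_max using Einstein's equation:
E_photon = hf = (6.626×10⁻³⁴ J·s)(1.119e+15 Hz) = 4.6278 eV
KE_max = E_photon - φ = 4.6278 - 4.01 = 0.6178 eV

Since eV_s = KE_max:
V_s = KE_max/e = 0.6178 V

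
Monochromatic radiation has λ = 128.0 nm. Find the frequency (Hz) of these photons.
2.3421e+15 Hz

Using the wave equation: c = fλ

Solving for frequency:
f = c/λ = (3×10⁸ m/s) / (128.0×10⁻⁹ m)
f = 2.3421e+15 Hz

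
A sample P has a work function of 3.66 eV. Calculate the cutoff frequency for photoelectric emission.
8.8498e+14 Hz

The threshold frequency is when the photon energy equals the work function:
hf₀ = φ

Solving for f₀:
f₀ = φ/h = (3.66 eV × 1.602×10⁻¹⁹ J/eV) / (6.626×10⁻³⁴ J·s)
f₀ = 8.8498e+14 Hz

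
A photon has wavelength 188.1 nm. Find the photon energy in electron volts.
6.5914 eV

Using E = hf = hc/λ:

E = hc/λ = (6.626×10⁻³⁴ J·s)(3×10⁸ m/s) / (188.1×10⁻⁹ m)
E = 6.5914 eV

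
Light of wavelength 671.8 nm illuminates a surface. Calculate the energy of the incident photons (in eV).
1.8456 eV

Using E = hf = hc/λ:

E = hc/λ = (6.626×10⁻³⁴ J·s)(3×10⁸ m/s) / (671.8×10⁻⁹ m)
E = 1.8456 eV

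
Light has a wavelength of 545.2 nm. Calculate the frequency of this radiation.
5.4988e+14 Hz

Using the wave equation: c = fλ

Solving for frequency:
f = c/λ = (3×10⁸ m/s) / (545.2×10⁻⁹ m)
f = 5.4988e+14 Hz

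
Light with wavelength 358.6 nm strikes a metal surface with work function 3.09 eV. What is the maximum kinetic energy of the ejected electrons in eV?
0.3675 eV

Using Einstein's photoelectric equation: KE_max = hf - φ = hc/λ - φ

First, calculate the photon energy:
E_photon = hc/λ = (6.626×10⁻³⁴ J·s)(3×10⁸ m/s) / (358.6×10⁻⁹ m)
E_photon = 3.4575 eV

Then, the maximum kinetic energy:
KE_max = E_photon - φ = 3.4575 eV - 3.09 eV = 0.3675 eV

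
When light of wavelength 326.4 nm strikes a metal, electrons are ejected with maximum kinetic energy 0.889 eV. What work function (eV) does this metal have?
2.91 eV

From Einstein's photoelectric equation: KE_max = hf - φ = hc/λ - φ

Rearranging for φ:
φ = hc/λ - KE_max

Calculate photon energy:
E_photon = hc/λ = 3.7985 eV

Therefore:
φ = 3.7985 - 0.889 = 2.91 eV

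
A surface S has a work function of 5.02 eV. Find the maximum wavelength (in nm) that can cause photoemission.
246.98 nm

The threshold wavelength is when the photon energy equals the work function:
hc/λ₀ = φ

Solving for λ₀:
λ₀ = hc/φ = (6.626×10⁻³⁴ J·s)(3×10⁸ m/s) / (5.02 eV × 1.602×10⁻¹⁹ J/eV)
λ₀ = 246.98 nm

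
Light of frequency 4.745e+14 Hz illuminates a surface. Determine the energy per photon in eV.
1.9624 eV

Using E = hf:

E = hf = (6.626×10⁻³⁴ J·s)(4.745e+14 Hz)
E = 1.9624 eV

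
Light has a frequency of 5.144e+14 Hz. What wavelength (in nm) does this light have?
582.80 nm

Using the wave equation: c = fλ

Solving for wavelength:
λ = c/f = (3×10⁸ m/s) / (5.144e+14 Hz)
λ = 582.80 nm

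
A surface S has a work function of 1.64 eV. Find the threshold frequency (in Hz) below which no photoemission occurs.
3.9655e+14 Hz

The threshold frequency is when the photon energy equals the work function:
hf₀ = φ

Solving for f₀:
f₀ = φ/h = (1.64 eV × 1.602×10⁻¹⁹ J/eV) / (6.626×10⁻³⁴ J·s)
f₀ = 3.9655e+14 Hz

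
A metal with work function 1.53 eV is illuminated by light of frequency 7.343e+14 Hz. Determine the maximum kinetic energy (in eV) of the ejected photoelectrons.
1.5068 eV

Using Einstein's photoelectric equation: KE_max = hf - φ

First, calculate the photon energy:
E_photon = hf = (6.626×10⁻³⁴ J·s)(7.343e+14 Hz)
E_photon = 3.0368 eV

Then, the maximum kinetic energy:
KE_max = E_photon - φ = 3.0368 eV - 1.53 eV = 1.5068 eV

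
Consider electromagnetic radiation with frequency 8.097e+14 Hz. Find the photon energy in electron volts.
3.3487 eV

Using E = hf:

E = hf = (6.626×10⁻³⁴ J·s)(8.097e+14 Hz)
E = 3.3487 eV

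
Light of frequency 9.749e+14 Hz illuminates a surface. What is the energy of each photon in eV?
4.0319 eV

Using E = hf:

E = hf = (6.626×10⁻³⁴ J·s)(9.749e+14 Hz)
E = 4.0319 eV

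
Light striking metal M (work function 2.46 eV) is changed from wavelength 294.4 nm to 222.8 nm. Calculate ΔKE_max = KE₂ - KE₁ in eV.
1.3534 eV

Using Einstein's equation: KE_max = hc/λ - φ

For λ₁ = 294.4 nm:
KE₁ = hc/λ₁ - φ = 4.2114 - 2.46 = 1.7514 eV

For λ₂ = 222.8 nm:
KE₂ = hc/λ₂ - φ = 5.5648 - 2.46 = 3.1048 eV

Change in KE:
ΔKE = KE₂ - KE₁ = 3.1048 - 1.7514 = 1.3534 eV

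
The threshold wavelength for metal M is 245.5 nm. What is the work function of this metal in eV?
5.05 eV

At the threshold wavelength, photon energy equals work function:
φ = hc/λ₀

Calculating:
φ = (6.626×10⁻³⁴ J·s)(3×10⁸ m/s) / (245.5×10⁻⁹ m)
φ = 5.05 eV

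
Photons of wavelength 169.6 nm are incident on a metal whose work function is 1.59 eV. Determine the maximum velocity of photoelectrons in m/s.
1.4185e+06 m/s

First, find the maximum kinetic energy:
E_photon = hc/λ = 7.3104 eV
KE_max = E_photon - φ = 7.3104 - 1.59 = 5.7204 eV

Convert to Joules: KE_max = 5.7204 × 1.602×10⁻¹⁹ J = 9.1651e-19 J

Then use KE = ½mv² to find velocity:
v = √(2·KE/m) = √(2 × 9.1651e-19 J / 9.109e-31 kg)
v = 1.4185e+06 m/s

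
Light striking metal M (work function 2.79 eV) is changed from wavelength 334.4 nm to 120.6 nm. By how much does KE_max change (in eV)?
6.5730 eV

Using Einstein's equation: KE_max = hc/λ - φ

For λ₁ = 334.4 nm:
KE₁ = hc/λ₁ - φ = 3.7077 - 2.79 = 0.9177 eV

For λ₂ = 120.6 nm:
KE₂ = hc/λ₂ - φ = 10.2806 - 2.79 = 7.4906 eV

Change in KE:
ΔKE = KE₂ - KE₁ = 7.4906 - 0.9177 = 6.5730 eV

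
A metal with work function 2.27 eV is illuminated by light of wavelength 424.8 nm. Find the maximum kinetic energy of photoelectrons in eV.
0.6486 eV

Using Einstein's photoelectric equation: KE_max = hf - φ = hc/λ - φ

First, calculate the photon energy:
E_photon = hc/λ = (6.626×10⁻³⁴ J·s)(3×10⁸ m/s) / (424.8×10⁻⁹ m)
E_photon = 2.9186 eV

Then, the maximum kinetic energy:
KE_max = E_photon - φ = 2.9186 eV - 2.27 eV = 0.6486 eV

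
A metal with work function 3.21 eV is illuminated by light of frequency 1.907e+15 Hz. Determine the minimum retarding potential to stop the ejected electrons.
4.6767 V

The stopping potential V_s satisfies: eV_s = KE_max

First, find KE_max using Einstein's equation:
E_photon = hf = (6.626×10⁻³⁴ J·s)(1.907e+15 Hz) = 7.8867 eV
KE_max = E_photon - φ = 7.8867 - 3.21 = 4.6767 eV

Since eV_s = KE_max:
V_s = KE_max/e = 4.6767 V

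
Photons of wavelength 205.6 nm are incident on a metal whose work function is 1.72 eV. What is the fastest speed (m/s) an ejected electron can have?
1.2314e+06 m/s

First, find the maximum kinetic energy:
E_photon = hc/λ = 6.0304 eV
KE_max = E_photon - φ = 6.0304 - 1.72 = 4.3104 eV

Convert to Joules: KE_max = 4.3104 × 1.602×10⁻¹⁹ J = 6.9060e-19 J

Then use KE = ½mv² to find velocity:
v = √(2·KE/m) = √(2 × 6.9060e-19 J / 9.109e-31 kg)
v = 1.2314e+06 m/s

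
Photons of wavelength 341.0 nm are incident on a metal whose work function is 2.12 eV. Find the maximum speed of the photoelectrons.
7.3023e+05 m/s

First, find the maximum kinetic energy:
E_photon = hc/λ = 3.6359 eV
KE_max = E_photon - φ = 3.6359 - 2.12 = 1.5159 eV

Convert to Joules: KE_max = 1.5159 × 1.602×10⁻¹⁹ J = 2.4287e-19 J

Then use KE = ½mv² to find velocity:
v = √(2·KE/m) = √(2 × 2.4287e-19 J / 9.109e-31 kg)
v = 7.3023e+05 m/s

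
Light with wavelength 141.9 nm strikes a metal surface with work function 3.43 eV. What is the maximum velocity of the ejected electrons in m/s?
1.3664e+06 m/s

First, find the maximum kinetic energy:
E_photon = hc/λ = 8.7374 eV
KE_max = E_photon - φ = 8.7374 - 3.43 = 5.3074 eV

Convert to Joules: KE_max = 5.3074 × 1.602×10⁻¹⁹ J = 8.5034e-19 J

Then use KE = ½mv² to find velocity:
v = √(2·KE/m) = √(2 × 8.5034e-19 J / 9.109e-31 kg)
v = 1.3664e+06 m/s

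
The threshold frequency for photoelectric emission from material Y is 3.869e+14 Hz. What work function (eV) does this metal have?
1.60 eV

At the threshold frequency, photon energy equals work function:
φ = hf₀

Calculating:
φ = (6.626×10⁻³⁴ J·s)(3.869e+14 Hz)
φ = 1.60 eV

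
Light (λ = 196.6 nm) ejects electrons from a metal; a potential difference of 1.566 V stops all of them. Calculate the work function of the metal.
4.74 eV

The stopping potential gives the maximum kinetic energy: KE_max = eV_s = 1.566 eV

From Einstein's photoelectric equation: KE_max = hc/λ - φ
Rearranging: φ = hc/λ - KE_max

Calculate photon energy:
E_photon = hc/λ = (6.626×10⁻³⁴ J·s)(3×10⁸ m/s) / (196.6×10⁻⁹ m) = 6.3064 eV

Therefore:
φ = 6.3064 - 1.566 = 4.74 eV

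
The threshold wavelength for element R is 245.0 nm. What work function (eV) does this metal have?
5.06 eV

At the threshold wavelength, photon energy equals work function:
φ = hc/λ₀

Calculating:
φ = (6.626×10⁻³⁴ J·s)(3×10⁸ m/s) / (245.0×10⁻⁹ m)
φ = 5.06 eV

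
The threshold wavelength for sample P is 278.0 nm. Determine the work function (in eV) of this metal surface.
4.46 eV

At the threshold wavelength, photon energy equals work function:
φ = hc/λ₀

Calculating:
φ = (6.626×10⁻³⁴ J·s)(3×10⁸ m/s) / (278.0×10⁻⁹ m)
φ = 4.46 eV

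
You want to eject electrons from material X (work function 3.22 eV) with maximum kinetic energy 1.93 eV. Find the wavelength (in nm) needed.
240.75 nm

From Einstein's equation: KE_max = hc/λ - φ

Rearranging for λ:
hc/λ = KE_max + φ
λ = hc/(KE_max + φ)

Required photon energy:
E_photon = KE_max + φ = 1.93 + 3.22 = 5.15 eV

Required wavelength:
λ = hc/E_photon = (6.626×10⁻³⁴)(3×10⁸) / (5.15 × 1.602×10⁻¹⁹)
λ = 240.75 nm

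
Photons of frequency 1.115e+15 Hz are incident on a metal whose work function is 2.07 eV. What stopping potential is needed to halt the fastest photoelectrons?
2.5413 V

The stopping potential V_s satisfies: eV_s = KE_max

First, find KE_max using Einstein's equation:
E_photon = hf = (6.626×10⁻³⁴ J·s)(1.115e+15 Hz) = 4.6113 eV
KE_max = E_photon - φ = 4.6113 - 2.07 = 2.5413 eV

Since eV_s = KE_max:
V_s = KE_max/e = 2.5413 V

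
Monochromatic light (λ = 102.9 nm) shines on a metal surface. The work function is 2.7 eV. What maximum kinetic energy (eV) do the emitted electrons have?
9.3490 eV

Using Einstein's photoelectric equation: KE_max = hf - φ = hc/λ - φ

First, calculate the photon energy:
E_photon = hc/λ = (6.626×10⁻³⁴ J·s)(3×10⁸ m/s) / (102.9×10⁻⁹ m)
E_photon = 12.0490 eV

Then, the maximum kinetic energy:
KE_max = E_photon - φ = 12.0490 eV - 2.7 eV = 9.3490 eV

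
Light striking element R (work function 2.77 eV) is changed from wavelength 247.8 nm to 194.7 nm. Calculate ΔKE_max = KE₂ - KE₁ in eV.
1.3646 eV

Using Einstein's equation: KE_max = hc/λ - φ

For λ₁ = 247.8 nm:
KE₁ = hc/λ₁ - φ = 5.0034 - 2.77 = 2.2334 eV

For λ₂ = 194.7 nm:
KE₂ = hc/λ₂ - φ = 6.3680 - 2.77 = 3.5980 eV

Change in KE:
ΔKE = KE₂ - KE₁ = 3.5980 - 2.2334 = 1.3646 eV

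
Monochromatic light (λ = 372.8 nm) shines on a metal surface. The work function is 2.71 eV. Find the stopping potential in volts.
0.6158 V

The stopping potential V_s satisfies: eV_s = KE_max

First, find KE_max using Einstein's equation:
E_photon = hc/λ = 3.3258 eV
KE_max = E_photon - φ = 3.3258 - 2.71 = 0.6158 eV

Since eV_s = KE_max:
V_s = KE_max/e = 0.6158 V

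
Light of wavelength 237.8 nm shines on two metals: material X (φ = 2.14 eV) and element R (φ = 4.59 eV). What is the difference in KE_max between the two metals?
2.4500 eV

Using KE_max = hc/λ - φ for each metal:

Photon energy: E = hc/λ = 5.2138 eV

For material X (φ₁ = 2.14 eV):
KE₁ = E - φ₁ = 5.2138 - 2.14 = 3.0738 eV

For element R (φ₂ = 4.59 eV):
KE₂ = E - φ₂ = 5.2138 - 4.59 = 0.6238 eV

Difference:
ΔKE = KE₁ - KE₂ = 3.0738 - 0.6238 = 2.4500 eV

Note: The difference equals the difference in work functions: 4.59 - 2.14 = 2.45 eV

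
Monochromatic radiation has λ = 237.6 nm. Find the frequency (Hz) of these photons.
1.2618e+15 Hz

Using the wave equation: c = fλ

Solving for frequency:
f = c/λ = (3×10⁸ m/s) / (237.6×10⁻⁹ m)
f = 1.2618e+15 Hz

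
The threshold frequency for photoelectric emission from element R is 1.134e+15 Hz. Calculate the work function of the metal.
4.69 eV

At the threshold frequency, photon energy equals work function:
φ = hf₀

Calculating:
φ = (6.626×10⁻³⁴ J·s)(1.134e+15 Hz)
φ = 4.69 eV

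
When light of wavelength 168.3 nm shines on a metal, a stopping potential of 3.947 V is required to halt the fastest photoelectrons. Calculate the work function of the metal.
3.42 eV

The stopping potential gives the maximum kinetic energy: KE_max = eV_s = 3.947 eV

From Einstein's photoelectric equation: KE_max = hc/λ - φ
Rearranging: φ = hc/λ - KE_max

Calculate photon energy:
E_photon = hc/λ = (6.626×10⁻³⁴ J·s)(3×10⁸ m/s) / (168.3×10⁻⁹ m) = 7.3669 eV

Therefore:
φ = 7.3669 - 3.947 = 3.42 eV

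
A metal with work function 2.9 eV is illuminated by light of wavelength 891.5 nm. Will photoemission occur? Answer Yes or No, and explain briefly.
No

For photoemission, the photon energy must exceed the work function.

Photon energy: E = hc/λ = 1.3907 eV
Work function: φ = 2.9 eV

Since E_photon (1.3907 eV) < φ (2.9 eV), photoemission will NOT occur.
The threshold wavelength is λ₀ = hc/φ = 427.5 nm.
Since 891.5 nm > 427.5 nm, the photons lack sufficient energy.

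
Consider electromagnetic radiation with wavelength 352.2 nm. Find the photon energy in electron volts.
3.5203 eV

Using E = hf = hc/λ:

E = hc/λ = (6.626×10⁻³⁴ J·s)(3×10⁸ m/s) / (352.2×10⁻⁹ m)
E = 3.5203 eV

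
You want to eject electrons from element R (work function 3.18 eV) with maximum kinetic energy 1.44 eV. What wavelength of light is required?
268.36 nm

From Einstein's equation: KE_max = hc/λ - φ

Rearranging for λ:
hc/λ = KE_max + φ
λ = hc/(KE_max + φ)

Required photon energy:
E_photon = KE_max + φ = 1.44 + 3.18 = 4.62 eV

Required wavelength:
λ = hc/E_photon = (6.626×10⁻³⁴)(3×10⁸) / (4.62 × 1.602×10⁻¹⁹)
λ = 268.36 nm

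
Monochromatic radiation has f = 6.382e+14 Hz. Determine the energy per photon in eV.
2.6394 eV

Using E = hf:

E = hf = (6.626×10⁻³⁴ J·s)(6.382e+14 Hz)
E = 2.6394 eV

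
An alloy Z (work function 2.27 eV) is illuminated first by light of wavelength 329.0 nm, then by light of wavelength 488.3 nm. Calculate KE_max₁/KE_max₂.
5.5686

Using Einstein's equation: KE_max = hc/λ - φ

For λ₁ = 329.0 nm:
E₁ = hc/λ₁ = 3.7685 eV
KE₁ = E₁ - φ = 3.7685 - 2.27 = 1.4985 eV

For λ₂ = 488.3 nm:
E₂ = hc/λ₂ = 2.5391 eV
KE₂ = E₂ - φ = 2.5391 - 2.27 = 0.2691 eV

Ratio: KE₁/KE₂ = 1.4985/0.2691 = 5.5686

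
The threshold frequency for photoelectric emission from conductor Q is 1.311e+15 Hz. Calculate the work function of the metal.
5.42 eV

At the threshold frequency, photon energy equals work function:
φ = hf₀

Calculating:
φ = (6.626×10⁻³⁴ J·s)(1.311e+15 Hz)
φ = 5.42 eV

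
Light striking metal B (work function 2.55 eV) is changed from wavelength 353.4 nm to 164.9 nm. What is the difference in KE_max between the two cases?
4.0104 eV

Using Einstein's equation: KE_max = hc/λ - φ

For λ₁ = 353.4 nm:
KE₁ = hc/λ₁ - φ = 3.5083 - 2.55 = 0.9583 eV

For λ₂ = 164.9 nm:
KE₂ = hc/λ₂ - φ = 7.5188 - 2.55 = 4.9688 eV

Change in KE:
ΔKE = KE₂ - KE₁ = 4.9688 - 0.9583 = 4.0104 eV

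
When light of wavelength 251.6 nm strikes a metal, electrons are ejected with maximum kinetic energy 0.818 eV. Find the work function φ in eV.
4.11 eV

From Einstein's photoelectric equation: KE_max = hf - φ = hc/λ - φ

Rearranging for φ:
φ = hc/λ - KE_max

Calculate photon energy:
E_photon = hc/λ = 4.9278 eV

Therefore:
φ = 4.9278 - 0.818 = 4.11 eV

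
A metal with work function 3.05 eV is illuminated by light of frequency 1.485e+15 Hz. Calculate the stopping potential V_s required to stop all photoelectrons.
3.0915 V

The stopping potential V_s satisfies: eV_s = KE_max

First, find KE_max using Einstein's equation:
E_photon = hf = (6.626×10⁻³⁴ J·s)(1.485e+15 Hz) = 6.1415 eV
KE_max = E_photon - φ = 6.1415 - 3.05 = 3.0915 eV

Since eV_s = KE_max:
V_s = KE_max/e = 3.0915 V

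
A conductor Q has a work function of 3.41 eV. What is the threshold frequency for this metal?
8.2453e+14 Hz

The threshold frequency is when the photon energy equals the work function:
hf₀ = φ

Solving for f₀:
f₀ = φ/h = (3.41 eV × 1.602×10⁻¹⁹ J/eV) / (6.626×10⁻³⁴ J·s)
f₀ = 8.2453e+14 Hz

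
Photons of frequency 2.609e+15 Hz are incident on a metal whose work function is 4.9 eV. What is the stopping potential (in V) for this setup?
5.8900 V

The stopping potential V_s satisfies: eV_s = KE_max

First, find KE_max using Einstein's equation:
E_photon = hf = (6.626×10⁻³⁴ J·s)(2.609e+15 Hz) = 10.7900 eV
KE_max = E_photon - φ = 10.7900 - 4.9 = 5.8900 eV

Since eV_s = KE_max:
V_s = KE_max/e = 5.8900 V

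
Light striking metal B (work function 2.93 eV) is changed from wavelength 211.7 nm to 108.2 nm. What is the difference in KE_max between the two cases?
5.6022 eV

Using Einstein's equation: KE_max = hc/λ - φ

For λ₁ = 211.7 nm:
KE₁ = hc/λ₁ - φ = 5.8566 - 2.93 = 2.9266 eV

For λ₂ = 108.2 nm:
KE₂ = hc/λ₂ - φ = 11.4588 - 2.93 = 8.5288 eV

Change in KE:
ΔKE = KE₂ - KE₁ = 8.5288 - 2.9266 = 5.6022 eV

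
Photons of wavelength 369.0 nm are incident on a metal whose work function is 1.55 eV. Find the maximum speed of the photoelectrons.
7.9793e+05 m/s

First, find the maximum kinetic energy:
E_photon = hc/λ = 3.3600 eV
KE_max = E_photon - φ = 3.3600 - 1.55 = 1.8100 eV

Convert to Joules: KE_max = 1.8100 × 1.602×10⁻¹⁹ J = 2.8999e-19 J

Then use KE = ½mv² to find velocity:
v = √(2·KE/m) = √(2 × 2.8999e-19 J / 9.109e-31 kg)
v = 7.9793e+05 m/s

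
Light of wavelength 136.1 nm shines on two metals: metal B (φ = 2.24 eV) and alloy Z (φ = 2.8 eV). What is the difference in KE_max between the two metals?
0.5600 eV

Using KE_max = hc/λ - φ for each metal:

Photon energy: E = hc/λ = 9.1098 eV

For metal B (φ₁ = 2.24 eV):
KE₁ = E - φ₁ = 9.1098 - 2.24 = 6.8698 eV

For alloy Z (φ₂ = 2.8 eV):
KE₂ = E - φ₂ = 9.1098 - 2.8 = 6.3098 eV

Difference:
ΔKE = KE₁ - KE₂ = 6.8698 - 6.3098 = 0.5600 eV

Note: The difference equals the difference in work functions: 2.8 - 2.24 = 0.56 eV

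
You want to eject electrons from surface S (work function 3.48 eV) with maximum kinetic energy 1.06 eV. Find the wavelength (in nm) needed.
273.09 nm

From Einstein's equation: KE_max = hc/λ - φ

Rearranging for λ:
hc/λ = KE_max + φ
λ = hc/(KE_max + φ)

Required photon energy:
E_photon = KE_max + φ = 1.06 + 3.48 = 4.54 eV

Required wavelength:
λ = hc/E_photon = (6.626×10⁻³⁴)(3×10⁸) / (4.54 × 1.602×10⁻¹⁹)
λ = 273.09 nm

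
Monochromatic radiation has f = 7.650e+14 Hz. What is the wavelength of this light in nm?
391.89 nm

Using the wave equation: c = fλ

Solving for wavelength:
λ = c/f = (3×10⁸ m/s) / (7.650e+14 Hz)
λ = 391.89 nm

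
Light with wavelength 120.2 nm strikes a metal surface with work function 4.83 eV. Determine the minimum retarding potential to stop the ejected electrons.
5.4848 V

The stopping potential V_s satisfies: eV_s = KE_max

First, find KE_max using Einstein's equation:
E_photon = hc/λ = 10.3148 eV
KE_max = E_photon - φ = 10.3148 - 4.83 = 5.4848 eV

Since eV_s = KE_max:
V_s = KE_max/e = 5.4848 V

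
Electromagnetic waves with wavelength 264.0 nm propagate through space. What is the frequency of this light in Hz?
1.1356e+15 Hz

Using the wave equation: c = fλ

Solving for frequency:
f = c/λ = (3×10⁸ m/s) / (264.0×10⁻⁹ m)
f = 1.1356e+15 Hz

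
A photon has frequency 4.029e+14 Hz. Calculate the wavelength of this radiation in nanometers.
744.09 nm

Using the wave equation: c = fλ

Solving for wavelength:
λ = c/f = (3×10⁸ m/s) / (4.029e+14 Hz)
λ = 744.09 nm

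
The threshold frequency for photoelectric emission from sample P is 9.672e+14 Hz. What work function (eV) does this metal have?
4.00 eV

At the threshold frequency, photon energy equals work function:
φ = hf₀

Calculating:
φ = (6.626×10⁻³⁴ J·s)(9.672e+14 Hz)
φ = 4.00 eV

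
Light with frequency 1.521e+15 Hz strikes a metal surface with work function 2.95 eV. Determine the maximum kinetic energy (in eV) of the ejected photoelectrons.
3.3404 eV

Using Einstein's photoelectric equation: KE_max = hf - φ

First, calculate the photon energy:
E_photon = hf = (6.626×10⁻³⁴ J·s)(1.521e+15 Hz)
E_photon = 6.2904 eV

Then, the maximum kinetic energy:
KE_max = E_photon - φ = 6.2904 eV - 2.95 eV = 3.3404 eV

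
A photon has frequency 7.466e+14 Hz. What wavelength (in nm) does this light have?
401.54 nm

Using the wave equation: c = fλ

Solving for wavelength:
λ = c/f = (3×10⁸ m/s) / (7.466e+14 Hz)
λ = 401.54 nm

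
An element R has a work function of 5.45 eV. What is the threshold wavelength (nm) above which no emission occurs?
227.49 nm

The threshold wavelength is when the photon energy equals the work function:
hc/λ₀ = φ

Solving for λ₀:
λ₀ = hc/φ = (6.626×10⁻³⁴ J·s)(3×10⁸ m/s) / (5.45 eV × 1.602×10⁻¹⁹ J/eV)
λ₀ = 227.49 nm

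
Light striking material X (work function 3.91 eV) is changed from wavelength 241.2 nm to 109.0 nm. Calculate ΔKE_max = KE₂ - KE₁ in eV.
6.2344 eV

Using Einstein's equation: KE_max = hc/λ - φ

For λ₁ = 241.2 nm:
KE₁ = hc/λ₁ - φ = 5.1403 - 3.91 = 1.2303 eV

For λ₂ = 109.0 nm:
KE₂ = hc/λ₂ - φ = 11.3747 - 3.91 = 7.4647 eV

Change in KE:
ΔKE = KE₂ - KE₁ = 7.4647 - 1.2303 = 6.2344 eV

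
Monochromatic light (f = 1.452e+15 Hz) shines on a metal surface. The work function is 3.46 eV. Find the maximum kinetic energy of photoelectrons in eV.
2.5450 eV

Using Einstein's photoelectric equation: KE_max = hf - φ

First, calculate the photon energy:
E_photon = hf = (6.626×10⁻³⁴ J·s)(1.452e+15 Hz)
E_photon = 6.0050 eV

Then, the maximum kinetic energy:
KE_max = E_photon - φ = 6.0050 eV - 3.46 eV = 2.5450 eV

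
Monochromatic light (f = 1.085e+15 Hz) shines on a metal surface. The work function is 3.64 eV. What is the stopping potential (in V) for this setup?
0.8472 V

The stopping potential V_s satisfies: eV_s = KE_max

First, find KE_max using Einstein's equation:
E_photon = hf = (6.626×10⁻³⁴ J·s)(1.085e+15 Hz) = 4.4872 eV
KE_max = E_photon - φ = 4.4872 - 3.64 = 0.8472 eV

Since eV_s = KE_max:
V_s = KE_max/e = 0.8472 V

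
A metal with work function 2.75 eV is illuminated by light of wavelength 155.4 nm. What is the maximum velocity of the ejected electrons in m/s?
1.3562e+06 m/s

First, find the maximum kinetic energy:
E_photon = hc/λ = 7.9784 eV
KE_max = E_photon - φ = 7.9784 - 2.75 = 5.2284 eV

Convert to Joules: KE_max = 5.2284 × 1.602×10⁻¹⁹ J = 8.3768e-19 J

Then use KE = ½mv² to find velocity:
v = √(2·KE/m) = √(2 × 8.3768e-19 J / 9.109e-31 kg)
v = 1.3562e+06 m/s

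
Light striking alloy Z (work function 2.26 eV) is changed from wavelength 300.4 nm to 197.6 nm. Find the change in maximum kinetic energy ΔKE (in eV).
2.1472 eV

Using Einstein's equation: KE_max = hc/λ - φ

For λ₁ = 300.4 nm:
KE₁ = hc/λ₁ - φ = 4.1273 - 2.26 = 1.8673 eV

For λ₂ = 197.6 nm:
KE₂ = hc/λ₂ - φ = 6.2745 - 2.26 = 4.0145 eV

Change in KE:
ΔKE = KE₂ - KE₁ = 4.0145 - 1.8673 = 2.1472 eV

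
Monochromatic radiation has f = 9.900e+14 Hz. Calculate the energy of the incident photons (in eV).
4.0943 eV

Using E = hf:

E = hf = (6.626×10⁻³⁴ J·s)(9.900e+14 Hz)
E = 4.0943 eV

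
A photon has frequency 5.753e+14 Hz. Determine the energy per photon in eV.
2.3792 eV

Using E = hf:

E = hf = (6.626×10⁻³⁴ J·s)(5.753e+14 Hz)
E = 2.3792 eV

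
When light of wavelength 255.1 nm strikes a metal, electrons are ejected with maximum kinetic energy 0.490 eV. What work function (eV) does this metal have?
4.37 eV

From Einstein's photoelectric equation: KE_max = hf - φ = hc/λ - φ

Rearranging for φ:
φ = hc/λ - KE_max

Calculate photon energy:
E_photon = hc/λ = 4.8602 eV

Therefore:
φ = 4.8602 - 0.490 = 4.37 eV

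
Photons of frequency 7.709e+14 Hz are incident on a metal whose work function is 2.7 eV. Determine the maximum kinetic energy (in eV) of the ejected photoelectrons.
0.4882 eV

Using Einstein's photoelectric equation: KE_max = hf - φ

First, calculate the photon energy:
E_photon = hf = (6.626×10⁻³⁴ J·s)(7.709e+14 Hz)
E_photon = 3.1882 eV

Then, the maximum kinetic energy:
KE_max = E_photon - φ = 3.1882 eV - 2.7 eV = 0.4882 eV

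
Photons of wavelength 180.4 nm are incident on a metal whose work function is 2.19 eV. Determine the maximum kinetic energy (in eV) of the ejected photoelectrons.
4.6827 eV

Using Einstein's photoelectric equation: KE_max = hf - φ = hc/λ - φ

First, calculate the photon energy:
E_photon = hc/λ = (6.626×10⁻³⁴ J·s)(3×10⁸ m/s) / (180.4×10⁻⁹ m)
E_photon = 6.8727 eV

Then, the maximum kinetic energy:
KE_max = E_photon - φ = 6.8727 eV - 2.19 eV = 4.6827 eV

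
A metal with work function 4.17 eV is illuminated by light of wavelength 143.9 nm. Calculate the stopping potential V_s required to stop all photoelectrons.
4.4460 V

The stopping potential V_s satisfies: eV_s = KE_max

First, find KE_max using Einstein's equation:
E_photon = hc/λ = 8.6160 eV
KE_max = E_photon - φ = 8.6160 - 4.17 = 4.4460 eV

Since eV_s = KE_max:
V_s = KE_max/e = 4.4460 V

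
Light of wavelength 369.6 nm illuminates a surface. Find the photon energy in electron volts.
3.3546 eV

Using E = hf = hc/λ:

E = hc/λ = (6.626×10⁻³⁴ J·s)(3×10⁸ m/s) / (369.6×10⁻⁹ m)
E = 3.3546 eV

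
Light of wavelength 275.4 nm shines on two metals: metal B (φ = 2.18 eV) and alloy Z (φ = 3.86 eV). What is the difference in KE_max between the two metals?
1.6800 eV

Using KE_max = hc/λ - φ for each metal:

Photon energy: E = hc/λ = 4.5020 eV

For metal B (φ₁ = 2.18 eV):
KE₁ = E - φ₁ = 4.5020 - 2.18 = 2.3220 eV

For alloy Z (φ₂ = 3.86 eV):
KE₂ = E - φ₂ = 4.5020 - 3.86 = 0.6420 eV

Difference:
ΔKE = KE₁ - KE₂ = 2.3220 - 0.6420 = 1.6800 eV

Note: The difference equals the difference in work functions: 3.86 - 2.18 = 1.68 eV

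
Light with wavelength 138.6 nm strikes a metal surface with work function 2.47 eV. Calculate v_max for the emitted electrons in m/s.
1.5093e+06 m/s

First, find the maximum kinetic energy:
E_photon = hc/λ = 8.9455 eV
KE_max = E_photon - φ = 8.9455 - 2.47 = 6.4755 eV

Convert to Joules: KE_max = 6.4755 × 1.602×10⁻¹⁹ J = 1.0375e-18 J

Then use KE = ½mv² to find velocity:
v = √(2·KE/m) = √(2 × 1.0375e-18 J / 9.109e-31 kg)
v = 1.5093e+06 m/s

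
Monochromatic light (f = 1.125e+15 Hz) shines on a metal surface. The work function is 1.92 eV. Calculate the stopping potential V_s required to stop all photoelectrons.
2.7326 V

The stopping potential V_s satisfies: eV_s = KE_max

First, find KE_max using Einstein's equation:
E_photon = hf = (6.626×10⁻³⁴ J·s)(1.125e+15 Hz) = 4.6526 eV
KE_max = E_photon - φ = 4.6526 - 1.92 = 2.7326 eV

Since eV_s = KE_max:
V_s = KE_max/e = 2.7326 V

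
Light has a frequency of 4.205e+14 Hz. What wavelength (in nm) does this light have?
712.94 nm

Using the wave equation: c = fλ

Solving for wavelength:
λ = c/f = (3×10⁸ m/s) / (4.205e+14 Hz)
λ = 712.94 nm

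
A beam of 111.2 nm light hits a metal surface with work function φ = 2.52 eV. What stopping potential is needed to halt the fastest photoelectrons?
8.6297 V

The stopping potential V_s satisfies: eV_s = KE_max

First, find KE_max using Einstein's equation:
E_photon = hc/λ = 11.1497 eV
KE_max = E_photon - φ = 11.1497 - 2.52 = 8.6297 eV

Since eV_s = KE_max:
V_s = KE_max/e = 8.6297 V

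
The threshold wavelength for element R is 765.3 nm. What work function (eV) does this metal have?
1.62 eV

At the threshold wavelength, photon energy equals work function:
φ = hc/λ₀

Calculating:
φ = (6.626×10⁻³⁴ J·s)(3×10⁸ m/s) / (765.3×10⁻⁹ m)
φ = 1.62 eV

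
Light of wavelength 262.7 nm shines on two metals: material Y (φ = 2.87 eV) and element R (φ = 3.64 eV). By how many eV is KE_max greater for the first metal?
0.7700 eV

Using KE_max = hc/λ - φ for each metal:

Photon energy: E = hc/λ = 4.7196 eV

For material Y (φ₁ = 2.87 eV):
KE₁ = E - φ₁ = 4.7196 - 2.87 = 1.8496 eV

For element R (φ₂ = 3.64 eV):
KE₂ = E - φ₂ = 4.7196 - 3.64 = 1.0796 eV

Difference:
ΔKE = KE₁ - KE₂ = 1.8496 - 1.0796 = 0.7700 eV

Note: The difference equals the difference in work functions: 3.64 - 2.87 = 0.77 eV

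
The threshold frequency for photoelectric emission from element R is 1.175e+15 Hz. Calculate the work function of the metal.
4.86 eV

At the threshold frequency, photon energy equals work function:
φ = hf₀

Calculating:
φ = (6.626×10⁻³⁴ J·s)(1.175e+15 Hz)
φ = 4.86 eV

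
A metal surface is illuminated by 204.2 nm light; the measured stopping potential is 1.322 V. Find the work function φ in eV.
4.75 eV

The stopping potential gives the maximum kinetic energy: KE_max = eV_s = 1.322 eV

From Einstein's photoelectric equation: KE_max = hc/λ - φ
Rearranging: φ = hc/λ - KE_max

Calculate photon energy:
E_photon = hc/λ = (6.626×10⁻³⁴ J·s)(3×10⁸ m/s) / (204.2×10⁻⁹ m) = 6.0717 eV

Therefore:
φ = 6.0717 - 1.322 = 4.75 eV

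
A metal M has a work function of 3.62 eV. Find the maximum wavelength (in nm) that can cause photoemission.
342.50 nm

The threshold wavelength is when the photon energy equals the work function:
hc/λ₀ = φ

Solving for λ₀:
λ₀ = hc/φ = (6.626×10⁻³⁴ J·s)(3×10⁸ m/s) / (3.62 eV × 1.602×10⁻¹⁹ J/eV)
λ₀ = 342.50 nm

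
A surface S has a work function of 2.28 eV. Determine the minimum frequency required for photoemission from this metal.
5.5130e+14 Hz

The threshold frequency is when the photon energy equals the work function:
hf₀ = φ

Solving for f₀:
f₀ = φ/h = (2.28 eV × 1.602×10⁻¹⁹ J/eV) / (6.626×10⁻³⁴ J·s)
f₀ = 5.5130e+14 Hz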